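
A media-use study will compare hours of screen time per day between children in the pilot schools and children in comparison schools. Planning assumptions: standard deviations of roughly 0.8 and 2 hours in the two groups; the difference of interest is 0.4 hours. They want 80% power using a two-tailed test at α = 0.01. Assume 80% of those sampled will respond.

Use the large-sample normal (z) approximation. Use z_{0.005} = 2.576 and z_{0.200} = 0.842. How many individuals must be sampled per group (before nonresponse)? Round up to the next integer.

n = (z_{α/2} + z_β)² · (σ₁² + σ₂²) / δ²
  = (2.576 + 0.842)² · (0.8² + 2² = 4.64) / 0.4²
  = 11.6827 · 4.64 / 0.16
  = 338.80
Adjust for 80% response: 338.80 / 0.80 = 423.50.
Round up → n = 424 per group.

n = 424 per group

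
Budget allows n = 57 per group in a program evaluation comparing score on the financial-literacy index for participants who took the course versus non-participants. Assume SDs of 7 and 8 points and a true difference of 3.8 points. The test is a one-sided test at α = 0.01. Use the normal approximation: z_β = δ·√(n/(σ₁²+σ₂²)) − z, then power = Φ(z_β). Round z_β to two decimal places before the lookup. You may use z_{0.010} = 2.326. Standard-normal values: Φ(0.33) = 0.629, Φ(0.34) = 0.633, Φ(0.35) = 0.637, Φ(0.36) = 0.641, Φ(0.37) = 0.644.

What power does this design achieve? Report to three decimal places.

Power ≈ 0.644

z_β = δ·√(n/(σ₁²+σ₂²)) − z_α
    = 3.8 · √(57/113) − 2.326
    = 3.8 · 0.71023 − 2.326
    = 2.6989 − 2.326 = 0.3729 → 0.37
Power = Φ(0.37) = 0.644.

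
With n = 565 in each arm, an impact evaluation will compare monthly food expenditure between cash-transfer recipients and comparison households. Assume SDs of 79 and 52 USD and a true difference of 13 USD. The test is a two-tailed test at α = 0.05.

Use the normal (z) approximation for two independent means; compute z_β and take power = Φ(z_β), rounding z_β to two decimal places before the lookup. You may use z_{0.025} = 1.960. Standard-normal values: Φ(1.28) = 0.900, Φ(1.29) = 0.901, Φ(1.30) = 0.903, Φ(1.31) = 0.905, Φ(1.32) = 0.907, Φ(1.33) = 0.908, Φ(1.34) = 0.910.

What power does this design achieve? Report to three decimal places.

Power ≈ 0.905

z_β = δ·√(n/(σ₁²+σ₂²)) − z_{α/2}
    = 13 · √(565/8945) − 1.960
    = 13 · 0.25132 − 1.960
    = 3.2672 − 1.960 = 1.3072 → 1.31
Power = Φ(1.31) = 0.905.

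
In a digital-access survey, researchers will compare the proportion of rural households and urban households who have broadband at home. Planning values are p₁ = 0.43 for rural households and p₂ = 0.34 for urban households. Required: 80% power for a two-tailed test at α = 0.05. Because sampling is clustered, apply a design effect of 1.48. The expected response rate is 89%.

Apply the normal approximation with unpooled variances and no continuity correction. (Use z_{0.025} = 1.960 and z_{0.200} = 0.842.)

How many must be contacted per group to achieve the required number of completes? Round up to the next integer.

n = 757 per group

n = (z_{α/2} + z_β)² · [p₁(1−p₁) + p₂(1−p₂)] / (p₁ − p₂)²
  = (1.960 + 0.842)² · (0.43·0.57 + 0.34·0.66) / (0.09)²
  = (2.802)² · (0.2451 + 0.2244) / 0.0081
  = 7.8512 · 0.4695 / 0.0081
  = 455.08
Design effect: 1.48 × 455.08 = 673.52.
Adjust for 89% response: 673.52 / 0.89 = 756.76.
Round up → n = 757 per group.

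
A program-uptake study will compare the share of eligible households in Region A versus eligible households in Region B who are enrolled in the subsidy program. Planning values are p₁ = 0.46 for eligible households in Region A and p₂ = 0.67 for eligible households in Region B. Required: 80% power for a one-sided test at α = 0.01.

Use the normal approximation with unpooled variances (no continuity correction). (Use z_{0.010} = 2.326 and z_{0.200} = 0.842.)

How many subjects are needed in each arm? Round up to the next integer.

n = 107 per group

n = (z_α + z_β)² · [p₁(1−p₁) + p₂(1−p₂)] / (p₁ − p₂)²
  = (2.326 + 0.842)² · (0.46·0.54 + 0.67·0.33) / (-0.21)²
  = (3.168)² · (0.2484 + 0.2211) / 0.0441
  = 10.0362 · 0.4695 / 0.0441
  = 106.85
Round up → n = 107 per group.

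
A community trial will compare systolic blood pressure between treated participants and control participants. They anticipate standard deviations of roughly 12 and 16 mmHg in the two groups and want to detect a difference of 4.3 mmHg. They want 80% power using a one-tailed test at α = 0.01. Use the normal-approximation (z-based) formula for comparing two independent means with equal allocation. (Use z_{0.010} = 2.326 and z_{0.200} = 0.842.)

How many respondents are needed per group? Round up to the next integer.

n = 218 per group

n = (z_α + z_β)² · (σ₁² + σ₂²) / δ²
  = (2.326 + 0.842)² · (12² + 16² = 400) / 4.3²
  = 10.0362 · 400 / 18.49
  = 217.12
Round up → n = 218 per group.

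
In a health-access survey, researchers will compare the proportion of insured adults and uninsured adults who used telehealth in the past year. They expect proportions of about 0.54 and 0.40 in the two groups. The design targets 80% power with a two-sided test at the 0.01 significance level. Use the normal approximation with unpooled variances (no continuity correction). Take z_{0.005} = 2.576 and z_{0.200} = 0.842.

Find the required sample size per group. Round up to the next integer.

n = (z_{α/2} + z_β)² · [p₁(1−p₁) + p₂(1−p₂)] / (p₁ − p₂)²
  = (2.576 + 0.842)² · (0.54·0.46 + 0.40·0.60) / (0.14)²
  = (3.418)² · (0.2484 + 0.2400) / 0.0196
  = 11.6827 · 0.4884 / 0.0196
  = 291.11
Round up → n = 292 per group.

n = 292 per group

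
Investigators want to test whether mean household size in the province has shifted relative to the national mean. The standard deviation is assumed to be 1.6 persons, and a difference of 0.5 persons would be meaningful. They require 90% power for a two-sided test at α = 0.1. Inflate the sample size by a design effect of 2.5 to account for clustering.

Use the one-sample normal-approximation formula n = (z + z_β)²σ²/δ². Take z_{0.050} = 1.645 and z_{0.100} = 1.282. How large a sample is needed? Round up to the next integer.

n = (z_{α/2} + z_β)² · σ² / δ²
  = (1.645 + 1.282)² · 1.6² / 0.5²
  = 8.5673 · 2.56 / 0.25
  = 87.73
Design effect: 2.5 × 87.73 = 219.32.
Round up → n = 220.

n = 220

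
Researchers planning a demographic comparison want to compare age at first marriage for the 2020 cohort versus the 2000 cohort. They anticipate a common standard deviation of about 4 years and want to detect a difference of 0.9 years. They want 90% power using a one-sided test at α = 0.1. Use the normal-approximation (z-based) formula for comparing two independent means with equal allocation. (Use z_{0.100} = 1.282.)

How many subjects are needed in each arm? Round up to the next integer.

n = (z_α + z_β)² · (σ₁² + σ₂²) / δ²
  = (1.282 + 1.282)² · (2·4² = 32) / 0.9²
  = 6.5741 · 32 / 0.81
  = 259.72
Round up → n = 260 per group.

n = 260 per group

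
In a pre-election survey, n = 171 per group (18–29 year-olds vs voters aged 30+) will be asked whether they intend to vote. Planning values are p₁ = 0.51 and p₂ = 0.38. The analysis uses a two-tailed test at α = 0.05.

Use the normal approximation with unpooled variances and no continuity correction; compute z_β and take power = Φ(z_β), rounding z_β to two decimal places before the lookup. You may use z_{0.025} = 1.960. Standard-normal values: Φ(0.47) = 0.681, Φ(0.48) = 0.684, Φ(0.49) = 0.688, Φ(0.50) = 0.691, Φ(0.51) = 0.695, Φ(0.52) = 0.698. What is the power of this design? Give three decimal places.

z_β = |p₁−p₂|·√(n/[p₁q₁+p₂q₂]) − z_{α/2}
    = 0.13 · √(171/0.4855) − 1.960
    = 0.13 · 18.7674 − 1.960
    = 2.4398 − 1.960 = 0.4798 → 0.48
Power = Φ(0.48) = 0.684.

Power ≈ 0.684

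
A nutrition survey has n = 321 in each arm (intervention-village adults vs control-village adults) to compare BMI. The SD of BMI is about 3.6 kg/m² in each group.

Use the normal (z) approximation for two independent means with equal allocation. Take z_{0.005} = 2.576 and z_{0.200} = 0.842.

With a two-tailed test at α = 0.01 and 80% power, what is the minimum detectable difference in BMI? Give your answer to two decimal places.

δ = (z_{α/2} + z_β) · √((σ₁²+σ₂²)/n)
  = (2.576 + 0.842) · √(25.92/321)
  = 3.418 · √0.08075
  = 3.418 · 0.2842
  = 0.9713

Minimum detectable difference ≈ 0.97 kg/m²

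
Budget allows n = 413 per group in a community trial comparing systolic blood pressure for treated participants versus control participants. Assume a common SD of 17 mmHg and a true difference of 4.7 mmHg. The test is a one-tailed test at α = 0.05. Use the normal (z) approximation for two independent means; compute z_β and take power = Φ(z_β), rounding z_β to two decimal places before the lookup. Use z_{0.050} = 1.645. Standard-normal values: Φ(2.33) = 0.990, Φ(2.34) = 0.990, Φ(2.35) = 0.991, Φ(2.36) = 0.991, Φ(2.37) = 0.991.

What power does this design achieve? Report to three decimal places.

Power ≈ 0.990

z_β = δ·√(n/(σ₁²+σ₂²)) − z_α
    = 4.7 · √(413/578) − 1.645
    = 4.7 · 0.84530 − 1.645
    = 3.9729 − 1.645 = 2.3279 → 2.33
Power = Φ(2.33) = 0.990.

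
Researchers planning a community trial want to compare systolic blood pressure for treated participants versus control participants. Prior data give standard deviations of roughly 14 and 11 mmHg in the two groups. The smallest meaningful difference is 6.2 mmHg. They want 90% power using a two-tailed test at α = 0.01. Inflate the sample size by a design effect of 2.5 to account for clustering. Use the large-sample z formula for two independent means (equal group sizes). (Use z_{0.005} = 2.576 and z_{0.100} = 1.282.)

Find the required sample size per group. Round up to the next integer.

n = 307 per group

n = (z_{α/2} + z_β)² · (σ₁² + σ₂²) / δ²
  = (2.576 + 1.282)² · (14² + 11² = 317) / 6.2²
  = 14.8842 · 317 / 38.44
  = 122.74
Design effect: 2.5 × 122.74 = 306.86.
Round up → n = 307 per group.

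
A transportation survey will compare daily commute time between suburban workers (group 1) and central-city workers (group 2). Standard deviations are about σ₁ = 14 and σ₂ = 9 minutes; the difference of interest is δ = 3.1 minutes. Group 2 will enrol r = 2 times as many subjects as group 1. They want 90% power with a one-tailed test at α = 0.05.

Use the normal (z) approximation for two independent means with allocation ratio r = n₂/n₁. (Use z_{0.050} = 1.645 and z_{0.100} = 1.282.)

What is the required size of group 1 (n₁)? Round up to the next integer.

n₁ = 211

n₁ = (z_α + z_β)² · (σ₁² + σ₂²/r) / δ²
   = (1.645 + 1.282)² · (14² + 9²/2) / 3.1²
   = 8.5673 · (196 + 40.5) / 9.61
   = 8.5673 · 236.5 / 9.61
   = 210.84
Round up → n₁ = 211; n₂ = r·n₁ = 2 × 211 = 422.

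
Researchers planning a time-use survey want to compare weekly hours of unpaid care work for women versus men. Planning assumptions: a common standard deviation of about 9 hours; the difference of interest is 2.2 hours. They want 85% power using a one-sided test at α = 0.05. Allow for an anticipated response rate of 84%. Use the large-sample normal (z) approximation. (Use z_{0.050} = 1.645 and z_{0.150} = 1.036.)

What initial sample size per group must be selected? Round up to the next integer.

n = (z_α + z_β)² · (σ₁² + σ₂²) / δ²
  = (1.645 + 1.036)² · (2·9² = 162) / 2.2²
  = 7.1878 · 162 / 4.84
  = 240.58
Adjust for 84% response: 240.58 / 0.84 = 286.41.
Round up → n = 287 per group.

n = 287 per group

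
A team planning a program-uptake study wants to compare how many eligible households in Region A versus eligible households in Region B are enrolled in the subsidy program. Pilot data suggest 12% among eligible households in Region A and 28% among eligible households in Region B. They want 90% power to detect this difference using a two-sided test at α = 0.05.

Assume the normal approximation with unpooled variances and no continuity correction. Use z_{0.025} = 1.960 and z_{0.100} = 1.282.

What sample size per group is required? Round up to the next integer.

n = (z_{α/2} + z_β)² · [p₁(1−p₁) + p₂(1−p₂)] / (p₁ − p₂)²
  = (1.960 + 1.282)² · (0.12·0.88 + 0.28·0.72) / (-0.16)²
  = (3.242)² · (0.1056 + 0.2016) / 0.0256
  = 10.5106 · 0.3072 / 0.0256
  = 126.13
Round up → n = 127 per group.

n = 127 per group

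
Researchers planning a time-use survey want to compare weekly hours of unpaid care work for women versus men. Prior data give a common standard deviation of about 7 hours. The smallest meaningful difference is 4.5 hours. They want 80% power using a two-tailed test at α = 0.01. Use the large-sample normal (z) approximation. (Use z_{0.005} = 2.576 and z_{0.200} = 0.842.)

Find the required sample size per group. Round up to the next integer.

n = (z_{α/2} + z_β)² · (σ₁² + σ₂²) / δ²
  = (2.576 + 0.842)² · (2·7² = 98) / 4.5²
  = 11.6827 · 98 / 20.25
  = 56.54
Round up → n = 57 per group.

n = 57 per group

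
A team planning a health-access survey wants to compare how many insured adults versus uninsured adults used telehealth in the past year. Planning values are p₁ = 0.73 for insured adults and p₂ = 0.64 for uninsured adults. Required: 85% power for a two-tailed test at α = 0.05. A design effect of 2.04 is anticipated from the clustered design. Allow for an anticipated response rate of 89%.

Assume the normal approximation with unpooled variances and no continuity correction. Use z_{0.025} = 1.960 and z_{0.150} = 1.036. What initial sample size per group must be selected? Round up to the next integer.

n = 1086 per group

n = (z_{α/2} + z_β)² · [p₁(1−p₁) + p₂(1−p₂)] / (p₁ − p₂)²
  = (1.960 + 1.036)² · (0.73·0.27 + 0.64·0.36) / (0.09)²
  = (2.996)² · (0.1971 + 0.2304) / 0.0081
  = 8.9760 · 0.4275 / 0.0081
  = 473.73
Design effect: 2.04 × 473.73 = 966.42.
Adjust for 89% response: 966.42 / 0.89 = 1085.86.
Round up → n = 1086 per group.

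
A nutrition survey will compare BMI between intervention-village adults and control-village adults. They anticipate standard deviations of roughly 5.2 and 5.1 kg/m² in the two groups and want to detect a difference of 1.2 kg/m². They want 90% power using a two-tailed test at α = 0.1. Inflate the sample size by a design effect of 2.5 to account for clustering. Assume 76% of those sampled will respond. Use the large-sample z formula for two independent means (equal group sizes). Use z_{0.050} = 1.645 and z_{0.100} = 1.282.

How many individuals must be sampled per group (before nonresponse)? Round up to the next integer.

n = (z_{α/2} + z_β)² · (σ₁² + σ₂²) / δ²
  = (1.645 + 1.282)² · (5.2² + 5.1² = 53.05) / 1.2²
  = 8.5673 · 53.05 / 1.44
  = 315.62
Design effect: 2.5 × 315.62 = 789.06.
Adjust for 76% response: 789.06 / 0.76 = 1038.23.
Round up → n = 1039 per group.

n = 1039 per group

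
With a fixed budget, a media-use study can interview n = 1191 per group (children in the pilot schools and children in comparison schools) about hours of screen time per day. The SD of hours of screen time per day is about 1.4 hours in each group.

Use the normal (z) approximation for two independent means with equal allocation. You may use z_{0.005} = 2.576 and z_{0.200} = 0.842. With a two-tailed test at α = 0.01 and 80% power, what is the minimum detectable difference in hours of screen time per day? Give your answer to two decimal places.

Minimum detectable difference ≈ 0.20 hours

δ = (z_{α/2} + z_β) · √((σ₁²+σ₂²)/n)
  = (2.576 + 0.842) · √(3.92/1191)
  = 3.418 · √0.00329
  = 3.418 · 0.0574
  = 0.1961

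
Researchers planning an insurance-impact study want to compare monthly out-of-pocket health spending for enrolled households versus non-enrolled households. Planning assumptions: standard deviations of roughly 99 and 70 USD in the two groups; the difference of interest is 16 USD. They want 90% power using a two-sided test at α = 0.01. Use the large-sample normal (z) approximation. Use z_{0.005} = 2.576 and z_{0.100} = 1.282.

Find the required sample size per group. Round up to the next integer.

n = (z_{α/2} + z_β)² · (σ₁² + σ₂²) / δ²
  = (2.576 + 1.282)² · (99² + 70² = 14701) / 16²
  = 14.8842 · 14701 / 256
  = 854.73
Round up → n = 855 per group.

n = 855 per group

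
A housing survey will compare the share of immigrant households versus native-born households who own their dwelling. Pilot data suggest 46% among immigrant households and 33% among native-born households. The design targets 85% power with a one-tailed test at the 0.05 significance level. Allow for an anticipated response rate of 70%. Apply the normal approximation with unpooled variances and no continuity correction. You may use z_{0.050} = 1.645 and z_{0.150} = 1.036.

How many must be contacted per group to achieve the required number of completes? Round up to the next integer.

n = (z_α + z_β)² · [p₁(1−p₁) + p₂(1−p₂)] / (p₁ − p₂)²
  = (1.645 + 1.036)² · (0.46·0.54 + 0.33·0.67) / (0.13)²
  = (2.681)² · (0.2484 + 0.2211) / 0.0169
  = 7.1878 · 0.4695 / 0.0169
  = 199.68
Adjust for 70% response: 199.68 / 0.70 = 285.26.
Round up → n = 286 per group.

n = 286 per group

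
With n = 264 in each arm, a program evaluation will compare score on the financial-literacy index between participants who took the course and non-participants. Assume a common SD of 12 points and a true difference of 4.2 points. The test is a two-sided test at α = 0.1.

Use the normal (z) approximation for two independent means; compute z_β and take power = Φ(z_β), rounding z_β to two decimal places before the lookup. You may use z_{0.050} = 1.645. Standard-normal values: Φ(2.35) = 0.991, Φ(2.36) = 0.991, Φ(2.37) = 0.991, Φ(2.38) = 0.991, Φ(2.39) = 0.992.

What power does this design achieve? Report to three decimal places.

Power ≈ 0.991

z_β = δ·√(n/(σ₁²+σ₂²)) − z_{α/2}
    = 4.2 · √(264/288) − 1.645
    = 4.2 · 0.95743 − 1.645
    = 4.0212 − 1.645 = 2.3762 → 2.38
Power = Φ(2.38) = 0.991.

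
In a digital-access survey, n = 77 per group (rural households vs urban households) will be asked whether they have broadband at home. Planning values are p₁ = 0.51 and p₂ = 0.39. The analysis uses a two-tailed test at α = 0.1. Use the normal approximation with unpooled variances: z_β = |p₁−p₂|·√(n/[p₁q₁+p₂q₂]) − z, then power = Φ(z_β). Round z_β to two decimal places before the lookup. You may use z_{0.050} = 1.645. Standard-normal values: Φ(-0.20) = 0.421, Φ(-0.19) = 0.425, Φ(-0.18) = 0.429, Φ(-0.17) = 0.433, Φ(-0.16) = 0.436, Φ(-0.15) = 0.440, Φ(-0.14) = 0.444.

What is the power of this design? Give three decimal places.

z_β = |p₁−p₂|·√(n/[p₁q₁+p₂q₂]) − z_{α/2}
    = 0.12 · √(77/0.4878) − 1.645
    = 0.12 · 12.5639 − 1.645
    = 1.5077 − 1.645 = -0.1373 → -0.14
Power = Φ(-0.14) = 0.444.

Power ≈ 0.444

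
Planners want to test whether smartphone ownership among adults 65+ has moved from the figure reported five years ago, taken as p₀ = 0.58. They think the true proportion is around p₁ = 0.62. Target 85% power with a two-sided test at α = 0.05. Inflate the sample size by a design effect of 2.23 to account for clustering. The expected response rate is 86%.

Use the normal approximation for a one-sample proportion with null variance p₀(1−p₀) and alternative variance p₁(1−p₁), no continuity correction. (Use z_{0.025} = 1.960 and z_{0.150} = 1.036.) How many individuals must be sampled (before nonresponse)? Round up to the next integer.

n = 3504

n = [z_{α/2}·√(p₀q₀) + z_β·√(p₁q₁)]² / (p₁ − p₀)²
  = [1.960·√(0.58·0.42) + 1.036·√(0.62·0.38)]² / (0.04)²
  = [1.960·0.4936 + 1.036·0.4854]² / 0.0016
  = [1.4702]² / 0.0016
  = 1350.99
Design effect: 2.23 × 1350.99 = 3012.72.
Adjust for 86% response: 3012.72 / 0.86 = 3503.16.
Round up → n = 3504.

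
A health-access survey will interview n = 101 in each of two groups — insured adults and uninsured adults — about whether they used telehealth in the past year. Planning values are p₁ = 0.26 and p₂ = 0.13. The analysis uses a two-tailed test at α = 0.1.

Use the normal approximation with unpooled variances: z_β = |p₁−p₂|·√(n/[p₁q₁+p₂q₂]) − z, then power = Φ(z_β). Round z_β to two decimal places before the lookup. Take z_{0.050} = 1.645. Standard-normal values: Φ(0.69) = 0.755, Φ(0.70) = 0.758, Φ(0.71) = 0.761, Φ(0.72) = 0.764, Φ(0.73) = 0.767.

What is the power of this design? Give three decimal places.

z_β = |p₁−p₂|·√(n/[p₁q₁+p₂q₂]) − z_{α/2}
    = 0.13 · √(101/0.3055) − 1.645
    = 0.13 · 18.1826 − 1.645
    = 2.3637 − 1.645 = 0.7187 → 0.72
Power = Φ(0.72) = 0.764.

Power ≈ 0.764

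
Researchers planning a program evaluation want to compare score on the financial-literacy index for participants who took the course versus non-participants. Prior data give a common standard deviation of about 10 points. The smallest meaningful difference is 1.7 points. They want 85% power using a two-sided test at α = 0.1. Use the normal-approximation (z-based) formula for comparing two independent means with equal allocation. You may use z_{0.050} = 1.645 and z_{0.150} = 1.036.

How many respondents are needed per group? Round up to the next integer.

n = 498 per group

n = (z_{α/2} + z_β)² · (σ₁² + σ₂²) / δ²
  = (1.645 + 1.036)² · (2·10² = 200) / 1.7²
  = 7.1878 · 200 / 2.89
  = 497.42
Round up → n = 498 per group.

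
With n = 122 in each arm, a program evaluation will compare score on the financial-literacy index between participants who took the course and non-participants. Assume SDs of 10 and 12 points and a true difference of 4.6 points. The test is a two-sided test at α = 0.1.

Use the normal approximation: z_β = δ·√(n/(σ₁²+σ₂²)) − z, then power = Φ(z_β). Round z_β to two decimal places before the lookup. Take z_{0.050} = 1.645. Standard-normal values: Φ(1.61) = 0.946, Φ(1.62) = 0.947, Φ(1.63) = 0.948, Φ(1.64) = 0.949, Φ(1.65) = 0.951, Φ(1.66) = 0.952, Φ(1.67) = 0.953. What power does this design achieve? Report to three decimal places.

z_β = δ·√(n/(σ₁²+σ₂²)) − z_{α/2}
    = 4.6 · √(122/244) − 1.645
    = 4.6 · 0.70711 − 1.645
    = 3.2527 − 1.645 = 1.6077 → 1.61
Power = Φ(1.61) = 0.946.

Power ≈ 0.946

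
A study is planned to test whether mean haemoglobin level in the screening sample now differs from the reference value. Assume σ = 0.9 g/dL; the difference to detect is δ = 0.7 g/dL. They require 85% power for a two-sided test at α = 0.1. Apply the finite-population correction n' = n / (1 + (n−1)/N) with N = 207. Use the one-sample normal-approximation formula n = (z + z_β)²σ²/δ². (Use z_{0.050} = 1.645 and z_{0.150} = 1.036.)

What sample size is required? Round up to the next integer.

n = 12

n = (z_{α/2} + z_β)² · σ² / δ²
  = (1.645 + 1.036)² · 0.9² / 0.7²
  = 7.1878 · 0.81 / 0.49
  = 11.88
Finite-population correction (N = 207): 11.88 / (1 + (11.88 − 1)/207) = 11.29.
Round up → n = 12.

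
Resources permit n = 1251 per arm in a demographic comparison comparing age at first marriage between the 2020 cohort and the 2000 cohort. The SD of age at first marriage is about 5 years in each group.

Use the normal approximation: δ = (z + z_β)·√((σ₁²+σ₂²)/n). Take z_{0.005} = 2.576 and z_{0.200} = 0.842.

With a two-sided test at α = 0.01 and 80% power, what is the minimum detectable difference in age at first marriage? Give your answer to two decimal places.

Minimum detectable difference ≈ 0.68 years

δ = (z_{α/2} + z_β) · √((σ₁²+σ₂²)/n)
  = (2.576 + 0.842) · √(50/1251)
  = 3.418 · √0.03997
  = 3.418 · 0.1999
  = 0.6833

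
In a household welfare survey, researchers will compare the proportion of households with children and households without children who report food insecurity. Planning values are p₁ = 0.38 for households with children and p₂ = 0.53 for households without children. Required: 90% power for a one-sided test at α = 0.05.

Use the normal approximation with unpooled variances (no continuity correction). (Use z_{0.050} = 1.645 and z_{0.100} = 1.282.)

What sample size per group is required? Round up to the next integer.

n = 185 per group

n = (z_α + z_β)² · [p₁(1−p₁) + p₂(1−p₂)] / (p₁ − p₂)²
  = (1.645 + 1.282)² · (0.38·0.62 + 0.53·0.47) / (-0.15)²
  = (2.927)² · (0.2356 + 0.2491) / 0.0225
  = 8.5673 · 0.4847 / 0.0225
  = 184.56
Round up → n = 185 per group.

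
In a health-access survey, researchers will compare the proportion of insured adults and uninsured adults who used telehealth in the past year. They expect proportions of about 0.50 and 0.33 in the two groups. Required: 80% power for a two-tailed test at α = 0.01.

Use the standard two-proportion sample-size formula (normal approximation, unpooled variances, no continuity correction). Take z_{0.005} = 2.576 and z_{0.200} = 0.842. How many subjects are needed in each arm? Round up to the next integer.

n = 191 per group

n = (z_{α/2} + z_β)² · [p₁(1−p₁) + p₂(1−p₂)] / (p₁ − p₂)²
  = (2.576 + 0.842)² · (0.50·0.50 + 0.33·0.67) / (0.17)²
  = (3.418)² · (0.2500 + 0.2211) / 0.0289
  = 11.6827 · 0.4711 / 0.0289
  = 190.44
Round up → n = 191 per group.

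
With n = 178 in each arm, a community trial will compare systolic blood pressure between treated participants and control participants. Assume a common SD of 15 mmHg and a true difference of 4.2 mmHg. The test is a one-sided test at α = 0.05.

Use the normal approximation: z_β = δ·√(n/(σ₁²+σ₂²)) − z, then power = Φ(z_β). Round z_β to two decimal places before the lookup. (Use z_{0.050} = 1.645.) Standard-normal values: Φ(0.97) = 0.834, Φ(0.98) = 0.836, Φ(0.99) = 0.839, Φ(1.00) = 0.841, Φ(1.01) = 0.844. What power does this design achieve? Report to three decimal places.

z_β = δ·√(n/(σ₁²+σ₂²)) − z_α
    = 4.2 · √(178/450) − 1.645
    = 4.2 · 0.62893 − 1.645
    = 2.6415 − 1.645 = 0.9965 → 1.00
Power = Φ(1.00) = 0.841.

Power ≈ 0.841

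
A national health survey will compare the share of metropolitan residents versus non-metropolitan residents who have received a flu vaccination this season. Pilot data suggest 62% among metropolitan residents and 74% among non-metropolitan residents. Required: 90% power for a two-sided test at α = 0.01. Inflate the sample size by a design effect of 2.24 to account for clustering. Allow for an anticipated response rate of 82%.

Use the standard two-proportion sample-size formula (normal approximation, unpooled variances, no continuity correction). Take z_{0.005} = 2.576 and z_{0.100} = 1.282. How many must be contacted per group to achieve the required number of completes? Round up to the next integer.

n = 1209 per group

n = (z_{α/2} + z_β)² · [p₁(1−p₁) + p₂(1−p₂)] / (p₁ − p₂)²
  = (2.576 + 1.282)² · (0.62·0.38 + 0.74·0.26) / (-0.12)²
  = (3.858)² · (0.2356 + 0.1924) / 0.0144
  = 14.8842 · 0.4280 / 0.0144
  = 442.39
Design effect: 2.24 × 442.39 = 990.95.
Adjust for 82% response: 990.95 / 0.82 = 1208.48.
Round up → n = 1209 per group.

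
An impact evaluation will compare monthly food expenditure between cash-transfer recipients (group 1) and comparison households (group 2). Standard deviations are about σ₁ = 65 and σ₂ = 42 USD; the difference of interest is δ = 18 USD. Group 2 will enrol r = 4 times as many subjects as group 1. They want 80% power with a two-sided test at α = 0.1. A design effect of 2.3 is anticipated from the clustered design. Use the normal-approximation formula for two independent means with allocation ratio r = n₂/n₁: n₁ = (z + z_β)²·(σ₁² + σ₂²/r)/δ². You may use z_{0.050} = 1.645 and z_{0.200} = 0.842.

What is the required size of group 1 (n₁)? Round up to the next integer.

n₁ = (z_{α/2} + z_β)² · (σ₁² + σ₂²/r) / δ²
   = (1.645 + 0.842)² · (65² + 42²/4) / 18²
   = 6.1852 · (4225 + 441) / 324
   = 6.1852 · 4666 / 324
   = 89.07
Design effect: 2.3 × 89.07 = 204.87.
Round up → n₁ = 205; n₂ = r·n₁ = 4 × 205 = 820.

n₁ = 205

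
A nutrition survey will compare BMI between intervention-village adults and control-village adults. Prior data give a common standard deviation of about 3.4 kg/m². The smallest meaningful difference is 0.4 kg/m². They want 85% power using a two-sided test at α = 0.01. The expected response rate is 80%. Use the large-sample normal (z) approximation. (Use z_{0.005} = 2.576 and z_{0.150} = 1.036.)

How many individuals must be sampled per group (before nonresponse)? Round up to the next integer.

n = 2357 per group

n = (z_{α/2} + z_β)² · (σ₁² + σ₂²) / δ²
  = (2.576 + 1.036)² · (2·3.4² = 23.12) / 0.4²
  = 13.0465 · 23.12 / 0.16
  = 1885.23
Adjust for 80% response: 1885.23 / 0.80 = 2356.53.
Round up → n = 2357 per group.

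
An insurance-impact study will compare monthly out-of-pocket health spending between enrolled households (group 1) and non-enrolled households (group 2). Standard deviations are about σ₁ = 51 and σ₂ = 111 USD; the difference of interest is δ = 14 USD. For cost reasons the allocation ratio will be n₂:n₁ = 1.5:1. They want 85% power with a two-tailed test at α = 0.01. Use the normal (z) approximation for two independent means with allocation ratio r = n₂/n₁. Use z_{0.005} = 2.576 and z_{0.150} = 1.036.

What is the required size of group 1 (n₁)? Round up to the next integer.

n₁ = (z_{α/2} + z_β)² · (σ₁² + σ₂²/r) / δ²
   = (2.576 + 1.036)² · (51² + 111²/1.5) / 14²
   = 13.0465 · (2601 + 8214) / 196
   = 13.0465 · 10815 / 196
   = 719.89
Round up → n₁ = 720; n₂ = r·n₁ = 1.5 × 720 = 1080.

n₁ = 720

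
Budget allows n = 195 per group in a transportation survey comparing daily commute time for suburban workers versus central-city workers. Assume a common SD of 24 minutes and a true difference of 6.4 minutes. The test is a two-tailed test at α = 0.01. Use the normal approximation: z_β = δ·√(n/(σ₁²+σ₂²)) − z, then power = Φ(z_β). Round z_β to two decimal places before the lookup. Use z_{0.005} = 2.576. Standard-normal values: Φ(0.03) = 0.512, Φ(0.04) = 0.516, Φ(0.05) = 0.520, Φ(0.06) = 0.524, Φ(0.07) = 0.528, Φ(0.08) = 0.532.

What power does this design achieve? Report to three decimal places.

Power ≈ 0.524

z_β = δ·√(n/(σ₁²+σ₂²)) − z_{α/2}
    = 6.4 · √(195/1152) − 2.576
    = 6.4 · 0.41143 − 2.576
    = 2.6331 − 2.576 = 0.0571 → 0.06
Power = Φ(0.06) = 0.524.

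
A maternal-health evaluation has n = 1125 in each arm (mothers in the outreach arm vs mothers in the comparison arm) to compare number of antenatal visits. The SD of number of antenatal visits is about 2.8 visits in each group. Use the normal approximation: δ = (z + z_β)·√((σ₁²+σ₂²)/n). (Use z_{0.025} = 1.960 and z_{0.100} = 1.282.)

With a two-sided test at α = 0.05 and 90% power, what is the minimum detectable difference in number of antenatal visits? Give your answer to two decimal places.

δ = (z_{α/2} + z_β) · √((σ₁²+σ₂²)/n)
  = (1.960 + 1.282) · √(15.68/1125)
  = 3.242 · √0.01394
  = 3.242 · 0.1181
  = 0.3827

Minimum detectable difference ≈ 0.38 visits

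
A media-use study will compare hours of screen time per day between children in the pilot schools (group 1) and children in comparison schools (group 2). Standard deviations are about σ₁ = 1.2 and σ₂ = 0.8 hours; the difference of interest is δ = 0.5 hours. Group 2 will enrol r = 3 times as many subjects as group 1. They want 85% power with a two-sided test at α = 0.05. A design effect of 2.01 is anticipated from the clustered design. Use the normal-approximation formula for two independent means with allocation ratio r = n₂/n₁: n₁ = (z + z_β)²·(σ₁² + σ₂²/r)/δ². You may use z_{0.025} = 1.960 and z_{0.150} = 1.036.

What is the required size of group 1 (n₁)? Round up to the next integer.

n₁ = 120

n₁ = (z_{α/2} + z_β)² · (σ₁² + σ₂²/r) / δ²
   = (1.960 + 1.036)² · (1.2² + 0.8²/3) / 0.5²
   = 8.9760 · (1.44 + 0.21333) / 0.25
   = 8.9760 · 1.6533 / 0.25
   = 59.36
Design effect: 2.01 × 59.36 = 119.32.
Round up → n₁ = 120; n₂ = r·n₁ = 3 × 120 = 360.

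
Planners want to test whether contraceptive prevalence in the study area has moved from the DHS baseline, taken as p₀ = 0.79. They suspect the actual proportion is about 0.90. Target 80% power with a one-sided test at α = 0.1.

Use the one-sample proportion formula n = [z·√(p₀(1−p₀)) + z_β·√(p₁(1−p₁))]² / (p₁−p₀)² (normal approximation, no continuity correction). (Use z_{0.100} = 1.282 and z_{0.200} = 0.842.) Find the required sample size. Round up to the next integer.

n = 50

n = [z_α·√(p₀q₀) + z_β·√(p₁q₁)]² / (p₁ − p₀)²
  = [1.282·√(0.79·0.21) + 0.842·√(0.90·0.10)]² / (0.11)²
  = [1.282·0.4073 + 0.842·0.3000]² / 0.0121
  = [0.7748]² / 0.0121
  = 49.61
Round up → n = 50.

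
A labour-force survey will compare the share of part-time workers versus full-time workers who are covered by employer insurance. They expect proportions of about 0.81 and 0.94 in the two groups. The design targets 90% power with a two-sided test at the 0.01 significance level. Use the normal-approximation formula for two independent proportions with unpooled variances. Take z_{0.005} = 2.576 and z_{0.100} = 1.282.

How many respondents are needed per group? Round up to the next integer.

n = 186 per group

n = (z_{α/2} + z_β)² · [p₁(1−p₁) + p₂(1−p₂)] / (p₁ − p₂)²
  = (2.576 + 1.282)² · (0.81·0.19 + 0.94·0.06) / (-0.13)²
  = (3.858)² · (0.1539 + 0.0564) / 0.0169
  = 14.8842 · 0.2103 / 0.0169
  = 185.22
Round up → n = 186 per group.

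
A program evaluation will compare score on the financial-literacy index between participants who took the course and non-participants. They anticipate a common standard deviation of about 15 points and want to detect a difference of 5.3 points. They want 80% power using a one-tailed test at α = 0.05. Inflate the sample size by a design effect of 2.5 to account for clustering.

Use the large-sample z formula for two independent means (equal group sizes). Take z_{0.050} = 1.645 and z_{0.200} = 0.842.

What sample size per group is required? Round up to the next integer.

n = 248 per group

n = (z_α + z_β)² · (σ₁² + σ₂²) / δ²
  = (1.645 + 0.842)² · (2·15² = 450) / 5.3²
  = 6.1852 · 450 / 28.09
  = 99.09
Design effect: 2.5 × 99.09 = 247.72.
Round up → n = 248 per group.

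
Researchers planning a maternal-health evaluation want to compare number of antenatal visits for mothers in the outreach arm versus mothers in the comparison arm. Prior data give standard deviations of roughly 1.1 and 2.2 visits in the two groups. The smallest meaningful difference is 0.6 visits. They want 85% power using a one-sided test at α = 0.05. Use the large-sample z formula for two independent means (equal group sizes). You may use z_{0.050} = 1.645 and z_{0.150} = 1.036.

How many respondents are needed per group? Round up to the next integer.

n = 121 per group

n = (z_α + z_β)² · (σ₁² + σ₂²) / δ²
  = (1.645 + 1.036)² · (1.1² + 2.2² = 6.05) / 0.6²
  = 7.1878 · 6.05 / 0.36
  = 120.79
Round up → n = 121 per group.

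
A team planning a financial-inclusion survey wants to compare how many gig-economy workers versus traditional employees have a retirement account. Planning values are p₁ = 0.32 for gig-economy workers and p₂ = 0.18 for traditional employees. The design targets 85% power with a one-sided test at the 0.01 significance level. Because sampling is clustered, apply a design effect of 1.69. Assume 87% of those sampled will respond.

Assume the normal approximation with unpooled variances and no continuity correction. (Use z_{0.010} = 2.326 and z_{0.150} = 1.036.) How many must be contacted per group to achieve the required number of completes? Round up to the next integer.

n = 410 per group

n = (z_α + z_β)² · [p₁(1−p₁) + p₂(1−p₂)] / (p₁ − p₂)²
  = (2.326 + 1.036)² · (0.32·0.68 + 0.18·0.82) / (0.14)²
  = (3.362)² · (0.2176 + 0.1476) / 0.0196
  = 11.3030 · 0.3652 / 0.0196
  = 210.61
Design effect: 1.69 × 210.61 = 355.92.
Adjust for 87% response: 355.92 / 0.87 = 409.11.
Round up → n = 410 per group.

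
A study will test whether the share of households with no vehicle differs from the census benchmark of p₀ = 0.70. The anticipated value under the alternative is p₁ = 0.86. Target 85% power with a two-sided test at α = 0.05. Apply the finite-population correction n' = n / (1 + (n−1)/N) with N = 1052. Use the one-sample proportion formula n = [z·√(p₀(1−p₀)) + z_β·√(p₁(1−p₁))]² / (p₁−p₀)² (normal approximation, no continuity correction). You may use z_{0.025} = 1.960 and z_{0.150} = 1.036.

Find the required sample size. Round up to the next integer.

n = 59

n = [z_{α/2}·√(p₀q₀) + z_β·√(p₁q₁)]² / (p₁ − p₀)²
  = [1.960·√(0.70·0.30) + 1.036·√(0.86·0.14)]² / (0.16)²
  = [1.960·0.4583 + 1.036·0.3470]² / 0.0256
  = [1.2577]² / 0.0256
  = 61.79
Finite-population correction (N = 1052): 61.79 / (1 + (61.79 − 1)/1052) = 58.41.
Round up → n = 59.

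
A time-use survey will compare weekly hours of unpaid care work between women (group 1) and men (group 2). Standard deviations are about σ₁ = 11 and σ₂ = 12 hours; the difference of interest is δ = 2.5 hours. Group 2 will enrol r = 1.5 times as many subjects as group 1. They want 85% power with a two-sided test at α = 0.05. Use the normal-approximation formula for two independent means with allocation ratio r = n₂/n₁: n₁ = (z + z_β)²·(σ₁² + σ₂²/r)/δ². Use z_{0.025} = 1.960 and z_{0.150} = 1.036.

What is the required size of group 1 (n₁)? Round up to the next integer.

n₁ = (z_{α/2} + z_β)² · (σ₁² + σ₂²/r) / δ²
   = (1.960 + 1.036)² · (11² + 12²/1.5) / 2.5²
   = 8.9760 · (121 + 96) / 6.25
   = 8.9760 · 217 / 6.25
   = 311.65
Round up → n₁ = 312; n₂ = r·n₁ = 1.5 × 312 = 468.

n₁ = 312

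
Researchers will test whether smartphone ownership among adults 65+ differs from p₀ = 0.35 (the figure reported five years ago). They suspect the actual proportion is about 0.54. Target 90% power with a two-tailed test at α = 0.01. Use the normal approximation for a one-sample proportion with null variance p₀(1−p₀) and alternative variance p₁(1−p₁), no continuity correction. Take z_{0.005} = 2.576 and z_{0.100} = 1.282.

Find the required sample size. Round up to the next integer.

n = [z_{α/2}·√(p₀q₀) + z_β·√(p₁q₁)]² / (p₁ − p₀)²
  = [2.576·√(0.35·0.65) + 1.282·√(0.54·0.46)]² / (0.19)²
  = [2.576·0.4770 + 1.282·0.4984]² / 0.0361
  = [1.8676]² / 0.0361
  = 96.62
Round up → n = 97.

n = 97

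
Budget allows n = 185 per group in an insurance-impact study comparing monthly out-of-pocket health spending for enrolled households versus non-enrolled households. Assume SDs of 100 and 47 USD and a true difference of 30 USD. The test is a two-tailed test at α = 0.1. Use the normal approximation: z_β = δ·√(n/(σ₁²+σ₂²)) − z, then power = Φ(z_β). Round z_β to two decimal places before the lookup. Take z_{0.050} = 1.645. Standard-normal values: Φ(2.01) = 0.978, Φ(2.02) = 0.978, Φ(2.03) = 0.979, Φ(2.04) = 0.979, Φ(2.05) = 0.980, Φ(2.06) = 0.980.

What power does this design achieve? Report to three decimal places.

Power ≈ 0.980

z_β = δ·√(n/(σ₁²+σ₂²)) − z_{α/2}
    = 30 · √(185/12209) − 1.645
    = 30 · 0.12310 − 1.645
    = 3.6929 − 1.645 = 2.0479 → 2.05
Power = Φ(2.05) = 0.980.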